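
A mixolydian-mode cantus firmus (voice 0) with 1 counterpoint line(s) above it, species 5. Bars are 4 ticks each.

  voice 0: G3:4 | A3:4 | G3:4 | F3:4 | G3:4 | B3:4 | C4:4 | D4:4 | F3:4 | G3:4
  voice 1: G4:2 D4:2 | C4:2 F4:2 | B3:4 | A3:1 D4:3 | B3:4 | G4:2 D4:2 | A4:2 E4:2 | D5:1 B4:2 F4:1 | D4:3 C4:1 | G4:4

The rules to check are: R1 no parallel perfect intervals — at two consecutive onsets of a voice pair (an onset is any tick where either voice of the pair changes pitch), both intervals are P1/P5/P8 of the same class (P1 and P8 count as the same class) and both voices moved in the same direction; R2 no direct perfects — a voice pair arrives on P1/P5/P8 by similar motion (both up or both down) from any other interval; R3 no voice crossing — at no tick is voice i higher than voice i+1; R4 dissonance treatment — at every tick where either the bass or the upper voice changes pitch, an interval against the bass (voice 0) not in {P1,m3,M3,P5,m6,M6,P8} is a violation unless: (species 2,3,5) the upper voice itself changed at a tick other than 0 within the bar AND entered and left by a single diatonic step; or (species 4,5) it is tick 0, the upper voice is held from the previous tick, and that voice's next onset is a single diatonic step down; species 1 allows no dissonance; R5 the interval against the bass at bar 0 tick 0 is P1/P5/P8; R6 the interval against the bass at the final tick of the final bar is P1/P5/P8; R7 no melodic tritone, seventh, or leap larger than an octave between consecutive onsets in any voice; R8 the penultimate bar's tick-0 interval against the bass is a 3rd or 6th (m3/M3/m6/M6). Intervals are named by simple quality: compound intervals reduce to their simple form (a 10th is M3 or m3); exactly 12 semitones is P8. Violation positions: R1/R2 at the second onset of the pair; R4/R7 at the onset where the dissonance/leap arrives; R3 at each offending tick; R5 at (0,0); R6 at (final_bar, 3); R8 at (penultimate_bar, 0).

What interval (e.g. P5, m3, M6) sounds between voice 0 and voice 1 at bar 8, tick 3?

voice 0=F3 voice 1=C4 -> P5

P5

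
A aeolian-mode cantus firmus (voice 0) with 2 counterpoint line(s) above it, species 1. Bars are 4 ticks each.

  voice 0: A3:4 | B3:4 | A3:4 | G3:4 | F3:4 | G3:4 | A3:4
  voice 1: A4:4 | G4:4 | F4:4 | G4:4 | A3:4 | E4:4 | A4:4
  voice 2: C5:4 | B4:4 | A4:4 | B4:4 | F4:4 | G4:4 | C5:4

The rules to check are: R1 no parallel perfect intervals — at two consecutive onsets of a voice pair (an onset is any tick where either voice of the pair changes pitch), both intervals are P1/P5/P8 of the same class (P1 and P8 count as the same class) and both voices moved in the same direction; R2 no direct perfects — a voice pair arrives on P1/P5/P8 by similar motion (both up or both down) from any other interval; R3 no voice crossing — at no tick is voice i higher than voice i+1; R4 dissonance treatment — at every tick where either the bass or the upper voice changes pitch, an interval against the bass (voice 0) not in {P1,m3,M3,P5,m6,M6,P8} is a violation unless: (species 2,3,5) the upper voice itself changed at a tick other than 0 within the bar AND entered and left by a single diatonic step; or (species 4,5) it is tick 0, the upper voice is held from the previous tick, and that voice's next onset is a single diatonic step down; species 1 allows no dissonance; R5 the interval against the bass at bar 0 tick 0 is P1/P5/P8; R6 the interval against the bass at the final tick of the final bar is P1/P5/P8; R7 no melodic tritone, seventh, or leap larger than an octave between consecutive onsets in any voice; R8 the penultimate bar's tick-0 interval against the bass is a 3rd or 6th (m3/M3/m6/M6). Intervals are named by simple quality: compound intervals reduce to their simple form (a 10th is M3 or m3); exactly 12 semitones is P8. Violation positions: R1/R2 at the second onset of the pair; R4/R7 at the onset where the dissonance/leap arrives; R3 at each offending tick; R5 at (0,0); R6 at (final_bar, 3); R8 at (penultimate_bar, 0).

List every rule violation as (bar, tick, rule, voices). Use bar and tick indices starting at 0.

bar 0: v0=A3 v1=A4 v2=C5 downbeat m3
bar 1: v0=B3 v1=G4 v2=B4 downbeat P8
bar 2: v0=A3 v1=F4 v2=A4 downbeat P8
bar 3: v0=G3 v1=G4 v2=B4 downbeat M3
bar 4: v0=F3 v1=A3 v2=F4 downbeat P8
bar 5: v0=G3 v1=E4 v2=G4 downbeat P8
bar 6: v0=A3 v1=A4 v2=C5 downbeat m3
  -> R5 @ bar 0 tick 0 v(0, 2): opens on m3
  -> R1 @ bar 2 tick 0 v(0, 2): B3/B4 P8 -> A3/A4 P8 similar
  -> R2 @ bar 4 tick 0 v(0, 2): G3/B4 M3 -> F3/F4 P8 similar
  -> R7 @ bar 4 tick 0 v(1,): G4->A3 leap 10st
  -> R7 @ bar 4 tick 0 v(2,): B4->F4 leap 6st
  -> R1 @ bar 5 tick 0 v(0, 2): F3/F4 P8 -> G3/G4 P8 similar
  -> R8 @ bar 5 tick 0 v(0, 2): penult P8 not 3rd/6th
  -> R2 @ bar 6 tick 0 v(0, 1): G3/E4 M6 -> A3/A4 P8 similar
  -> R6 @ bar 6 tick 3 v(0, 2): closes on m3

(0, 0, R5, (0, 2))
(2, 0, R1, (0, 2))
(4, 0, R2, (0, 2))
(4, 0, R7, (1,))
(4, 0, R7, (2,))
(5, 0, R1, (0, 2))
(5, 0, R8, (0, 2))
(6, 0, R2, (0, 1))
(6, 3, R6, (0, 2))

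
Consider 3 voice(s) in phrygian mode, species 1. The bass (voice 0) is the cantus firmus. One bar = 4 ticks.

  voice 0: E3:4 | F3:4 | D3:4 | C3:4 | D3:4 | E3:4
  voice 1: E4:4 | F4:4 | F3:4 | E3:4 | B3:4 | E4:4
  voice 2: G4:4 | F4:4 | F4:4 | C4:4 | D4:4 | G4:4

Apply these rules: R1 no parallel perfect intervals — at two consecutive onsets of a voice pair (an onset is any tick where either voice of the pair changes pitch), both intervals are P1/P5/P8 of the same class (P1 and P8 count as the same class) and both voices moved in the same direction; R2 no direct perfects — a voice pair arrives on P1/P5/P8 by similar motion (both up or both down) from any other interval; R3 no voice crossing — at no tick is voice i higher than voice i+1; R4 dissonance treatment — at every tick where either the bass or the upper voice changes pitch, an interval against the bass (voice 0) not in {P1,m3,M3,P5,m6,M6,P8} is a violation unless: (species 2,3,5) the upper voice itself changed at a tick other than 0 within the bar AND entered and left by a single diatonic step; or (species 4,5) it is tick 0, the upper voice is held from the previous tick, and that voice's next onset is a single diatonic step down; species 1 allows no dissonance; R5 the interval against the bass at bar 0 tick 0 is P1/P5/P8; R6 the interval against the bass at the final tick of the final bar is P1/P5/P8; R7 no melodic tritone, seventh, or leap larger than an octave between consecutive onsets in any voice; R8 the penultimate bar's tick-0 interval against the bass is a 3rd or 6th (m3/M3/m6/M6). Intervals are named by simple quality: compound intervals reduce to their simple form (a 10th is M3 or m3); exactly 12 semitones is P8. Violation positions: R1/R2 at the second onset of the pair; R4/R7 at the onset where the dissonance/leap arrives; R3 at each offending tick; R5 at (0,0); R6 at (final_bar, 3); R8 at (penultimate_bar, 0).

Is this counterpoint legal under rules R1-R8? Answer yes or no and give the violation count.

No (7 violations)

bar 0: v0=E3 v1=E4 v2=G4 (m3)
bar 1: v0=F3 v1=F4 v2=F4 (P8)
bar 2: v0=D3 v1=F3 v2=F4 (m3)
bar 3: v0=C3 v1=E3 v2=C4 (P8)
bar 4: v0=D3 v1=B3 v2=D4 (P8)
bar 5: v0=E3 v1=E4 v2=G4 (m3)
  R5 @ bar0.0: opens on m3
  R1 @ bar1.0: E3/E4 P8 -> F3/F4 P8 similar
  R2 @ bar3.0: D3/F4 m3 -> C3/C4 P8 similar
  R1 @ bar4.0: C3/C4 P8 -> D3/D4 P8 similar
  R8 @ bar4.0: penult P8 not 3rd/6th
  R2 @ bar5.0: D3/B3 M6 -> E3/E4 P8 similar
  R6 @ bar5.3: closes on m3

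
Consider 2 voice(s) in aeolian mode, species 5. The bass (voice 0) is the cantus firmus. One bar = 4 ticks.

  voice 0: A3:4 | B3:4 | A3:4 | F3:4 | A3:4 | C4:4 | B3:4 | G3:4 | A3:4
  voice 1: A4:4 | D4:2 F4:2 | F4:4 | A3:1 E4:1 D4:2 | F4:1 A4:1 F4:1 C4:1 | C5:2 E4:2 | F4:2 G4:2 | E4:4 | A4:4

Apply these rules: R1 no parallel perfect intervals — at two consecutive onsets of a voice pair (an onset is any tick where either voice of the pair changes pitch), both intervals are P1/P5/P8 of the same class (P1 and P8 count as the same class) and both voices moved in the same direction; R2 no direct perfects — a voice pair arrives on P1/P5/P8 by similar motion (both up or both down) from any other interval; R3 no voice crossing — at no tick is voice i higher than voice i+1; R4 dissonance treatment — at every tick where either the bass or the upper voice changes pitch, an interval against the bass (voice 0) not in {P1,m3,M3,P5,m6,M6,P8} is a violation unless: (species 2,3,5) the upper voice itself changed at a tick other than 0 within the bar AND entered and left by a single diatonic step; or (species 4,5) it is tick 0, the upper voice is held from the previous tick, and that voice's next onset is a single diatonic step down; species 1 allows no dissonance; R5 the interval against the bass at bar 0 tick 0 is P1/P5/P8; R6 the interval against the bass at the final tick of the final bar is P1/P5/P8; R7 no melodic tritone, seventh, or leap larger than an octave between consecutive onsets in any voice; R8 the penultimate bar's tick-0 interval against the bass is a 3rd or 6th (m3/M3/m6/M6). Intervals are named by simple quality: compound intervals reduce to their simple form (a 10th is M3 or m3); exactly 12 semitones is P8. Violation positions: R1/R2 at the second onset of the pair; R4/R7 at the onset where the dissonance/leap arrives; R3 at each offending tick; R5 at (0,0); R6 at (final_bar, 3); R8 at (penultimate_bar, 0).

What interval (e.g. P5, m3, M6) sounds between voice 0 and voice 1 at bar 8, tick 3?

voice 0=A3 voice 1=A4 -> P8

P8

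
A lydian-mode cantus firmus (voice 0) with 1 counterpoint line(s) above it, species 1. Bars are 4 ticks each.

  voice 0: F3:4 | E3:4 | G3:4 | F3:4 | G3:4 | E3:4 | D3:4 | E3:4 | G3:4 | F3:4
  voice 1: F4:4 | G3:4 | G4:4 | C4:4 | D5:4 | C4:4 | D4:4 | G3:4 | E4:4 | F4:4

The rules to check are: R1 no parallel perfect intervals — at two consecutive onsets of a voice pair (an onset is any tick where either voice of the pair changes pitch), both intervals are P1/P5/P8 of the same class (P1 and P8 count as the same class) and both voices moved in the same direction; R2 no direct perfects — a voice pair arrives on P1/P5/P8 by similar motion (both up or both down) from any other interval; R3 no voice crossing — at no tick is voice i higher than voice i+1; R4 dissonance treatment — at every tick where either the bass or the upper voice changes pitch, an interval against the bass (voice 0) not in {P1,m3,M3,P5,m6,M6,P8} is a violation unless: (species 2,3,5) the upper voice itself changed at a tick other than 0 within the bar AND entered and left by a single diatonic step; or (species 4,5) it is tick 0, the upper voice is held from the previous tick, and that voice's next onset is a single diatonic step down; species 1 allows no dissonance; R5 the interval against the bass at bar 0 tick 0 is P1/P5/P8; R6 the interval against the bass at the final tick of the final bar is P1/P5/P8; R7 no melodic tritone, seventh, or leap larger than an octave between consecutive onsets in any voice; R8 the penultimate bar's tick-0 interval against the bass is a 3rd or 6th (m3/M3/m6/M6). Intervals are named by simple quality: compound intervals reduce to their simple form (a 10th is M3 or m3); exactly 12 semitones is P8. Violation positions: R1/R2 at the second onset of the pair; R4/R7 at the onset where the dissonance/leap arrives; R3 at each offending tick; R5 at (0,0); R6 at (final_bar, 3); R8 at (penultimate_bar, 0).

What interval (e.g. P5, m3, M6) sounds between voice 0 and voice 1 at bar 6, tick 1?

voice 0=D3 voice 1=D4 -> P8

P8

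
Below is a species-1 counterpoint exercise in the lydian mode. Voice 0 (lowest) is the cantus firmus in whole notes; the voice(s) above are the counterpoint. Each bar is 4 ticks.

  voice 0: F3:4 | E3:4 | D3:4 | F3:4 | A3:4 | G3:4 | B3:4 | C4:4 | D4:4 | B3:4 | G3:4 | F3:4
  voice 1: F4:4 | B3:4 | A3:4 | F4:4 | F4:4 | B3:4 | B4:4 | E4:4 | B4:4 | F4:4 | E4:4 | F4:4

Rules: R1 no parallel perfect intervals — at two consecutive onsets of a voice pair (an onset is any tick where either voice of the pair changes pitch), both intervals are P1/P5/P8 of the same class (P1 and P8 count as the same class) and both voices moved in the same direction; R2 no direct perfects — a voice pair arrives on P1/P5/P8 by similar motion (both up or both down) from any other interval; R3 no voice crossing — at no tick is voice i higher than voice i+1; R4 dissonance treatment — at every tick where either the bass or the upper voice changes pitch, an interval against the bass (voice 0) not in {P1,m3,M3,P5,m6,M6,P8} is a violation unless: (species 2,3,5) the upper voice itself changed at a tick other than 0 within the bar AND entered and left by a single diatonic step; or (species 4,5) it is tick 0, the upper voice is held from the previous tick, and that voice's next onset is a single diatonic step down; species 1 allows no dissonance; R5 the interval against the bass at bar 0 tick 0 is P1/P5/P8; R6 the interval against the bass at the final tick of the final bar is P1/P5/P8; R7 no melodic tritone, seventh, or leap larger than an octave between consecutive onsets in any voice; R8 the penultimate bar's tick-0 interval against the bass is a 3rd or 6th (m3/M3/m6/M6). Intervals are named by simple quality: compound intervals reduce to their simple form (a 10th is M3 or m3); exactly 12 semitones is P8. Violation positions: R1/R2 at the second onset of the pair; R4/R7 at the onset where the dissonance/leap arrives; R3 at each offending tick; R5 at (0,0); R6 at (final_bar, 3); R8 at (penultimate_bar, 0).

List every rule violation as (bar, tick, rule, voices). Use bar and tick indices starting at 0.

(1, 0, R2, (0, 1))
(1, 0, R7, (1,))
(2, 0, R1, (0, 1))
(3, 0, R2, (0, 1))
(5, 0, R7, (1,))
(6, 0, R2, (0, 1))
(9, 0, R4, (0, 1))
(9, 0, R7, (1,))

bar 0: v0=F3 v1=F4 downbeat P8
bar 1: v0=E3 v1=B3 downbeat P5
bar 2: v0=D3 v1=A3 downbeat P5
bar 3: v0=F3 v1=F4 downbeat P8
bar 4: v0=A3 v1=F4 downbeat m6
bar 5: v0=G3 v1=B3 downbeat M3
bar 6: v0=B3 v1=B4 downbeat P8
bar 7: v0=C4 v1=E4 downbeat M3
bar 8: v0=D4 v1=B4 downbeat M6
bar 9: v0=B3 v1=F4 downbeat TT
bar 10: v0=G3 v1=E4 downbeat M6
bar 11: v0=F3 v1=F4 downbeat P8
  -> R2 @ bar 1 tick 0 v(0, 1): F3/F4 P8 -> E3/B3 P5 similar
  -> R7 @ bar 1 tick 0 v(1,): F4->B3 leap 6st
  -> R1 @ bar 2 tick 0 v(0, 1): E3/B3 P5 -> D3/A3 P5 similar
  -> R2 @ bar 3 tick 0 v(0, 1): D3/A3 P5 -> F3/F4 P8 similar
  -> R7 @ bar 5 tick 0 v(1,): F4->B3 leap 6st
  -> R2 @ bar 6 tick 0 v(0, 1): G3/B3 M3 -> B3/B4 P8 similar
  -> R4 @ bar 9 tick 0 v(0, 1): B3/F4 TT untreated
  -> R7 @ bar 9 tick 0 v(1,): B4->F4 leap 6st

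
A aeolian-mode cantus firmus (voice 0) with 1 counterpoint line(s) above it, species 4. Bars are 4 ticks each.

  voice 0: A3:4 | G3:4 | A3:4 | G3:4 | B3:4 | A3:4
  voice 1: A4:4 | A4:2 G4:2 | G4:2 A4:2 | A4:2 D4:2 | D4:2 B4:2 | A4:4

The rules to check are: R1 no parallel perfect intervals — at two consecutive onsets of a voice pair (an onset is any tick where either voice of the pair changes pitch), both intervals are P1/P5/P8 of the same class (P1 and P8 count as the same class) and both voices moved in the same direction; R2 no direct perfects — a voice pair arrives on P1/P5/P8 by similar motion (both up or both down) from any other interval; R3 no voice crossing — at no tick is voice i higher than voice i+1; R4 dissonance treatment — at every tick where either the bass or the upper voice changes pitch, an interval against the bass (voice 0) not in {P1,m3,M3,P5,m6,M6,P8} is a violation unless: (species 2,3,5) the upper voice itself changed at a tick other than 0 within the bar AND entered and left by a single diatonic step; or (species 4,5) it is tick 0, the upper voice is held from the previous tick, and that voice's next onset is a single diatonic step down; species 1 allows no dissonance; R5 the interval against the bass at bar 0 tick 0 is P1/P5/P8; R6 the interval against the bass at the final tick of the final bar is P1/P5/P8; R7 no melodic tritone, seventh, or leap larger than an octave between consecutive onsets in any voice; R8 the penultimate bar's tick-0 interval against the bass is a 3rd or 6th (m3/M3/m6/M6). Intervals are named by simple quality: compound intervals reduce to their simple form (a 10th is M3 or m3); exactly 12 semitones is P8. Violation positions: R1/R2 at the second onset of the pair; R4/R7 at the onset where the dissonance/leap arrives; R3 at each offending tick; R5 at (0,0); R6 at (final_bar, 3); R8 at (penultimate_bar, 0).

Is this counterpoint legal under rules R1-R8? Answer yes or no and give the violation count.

bar 0: v0=A3 v1=A4 (P8)
bar 1: v0=G3 v1=A4 (M2)
bar 2: v0=A3 v1=G4 (m7)
bar 3: v0=G3 v1=A4 (M2)
bar 4: v0=B3 v1=D4 (m3)
bar 5: v0=A3 v1=A4 (P8)
  R4 @ bar2.0: A3/G4 m7 untreated
  R4 @ bar3.0: G3/A4 M2 untreated
  R1 @ bar5.0: B3/B4 P8 -> A3/A4 P8 similar

No (3 violations)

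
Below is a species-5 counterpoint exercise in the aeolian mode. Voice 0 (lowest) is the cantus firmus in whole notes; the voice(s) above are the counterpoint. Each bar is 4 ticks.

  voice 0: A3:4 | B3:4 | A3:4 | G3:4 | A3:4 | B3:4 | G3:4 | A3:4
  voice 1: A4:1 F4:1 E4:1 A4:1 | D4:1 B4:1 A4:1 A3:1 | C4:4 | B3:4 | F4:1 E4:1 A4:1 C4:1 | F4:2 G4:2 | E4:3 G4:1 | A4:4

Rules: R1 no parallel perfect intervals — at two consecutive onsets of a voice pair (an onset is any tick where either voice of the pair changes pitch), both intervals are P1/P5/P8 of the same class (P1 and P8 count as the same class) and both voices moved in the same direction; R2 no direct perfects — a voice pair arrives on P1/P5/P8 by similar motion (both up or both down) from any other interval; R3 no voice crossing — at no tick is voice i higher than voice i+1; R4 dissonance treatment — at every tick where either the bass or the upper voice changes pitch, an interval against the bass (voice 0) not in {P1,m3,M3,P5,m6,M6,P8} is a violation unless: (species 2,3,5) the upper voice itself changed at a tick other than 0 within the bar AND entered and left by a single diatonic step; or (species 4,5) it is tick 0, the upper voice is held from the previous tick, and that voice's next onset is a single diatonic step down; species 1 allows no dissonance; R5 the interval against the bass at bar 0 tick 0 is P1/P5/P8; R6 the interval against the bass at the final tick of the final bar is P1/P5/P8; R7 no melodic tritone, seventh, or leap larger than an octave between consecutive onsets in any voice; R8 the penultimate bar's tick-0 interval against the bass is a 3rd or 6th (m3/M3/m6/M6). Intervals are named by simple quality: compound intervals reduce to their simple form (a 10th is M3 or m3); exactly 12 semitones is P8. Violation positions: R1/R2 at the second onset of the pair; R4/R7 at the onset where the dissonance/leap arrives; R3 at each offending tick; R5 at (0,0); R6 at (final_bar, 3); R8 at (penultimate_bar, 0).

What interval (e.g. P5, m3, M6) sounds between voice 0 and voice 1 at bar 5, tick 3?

voice 0=B3 voice 1=G4 -> m6

m6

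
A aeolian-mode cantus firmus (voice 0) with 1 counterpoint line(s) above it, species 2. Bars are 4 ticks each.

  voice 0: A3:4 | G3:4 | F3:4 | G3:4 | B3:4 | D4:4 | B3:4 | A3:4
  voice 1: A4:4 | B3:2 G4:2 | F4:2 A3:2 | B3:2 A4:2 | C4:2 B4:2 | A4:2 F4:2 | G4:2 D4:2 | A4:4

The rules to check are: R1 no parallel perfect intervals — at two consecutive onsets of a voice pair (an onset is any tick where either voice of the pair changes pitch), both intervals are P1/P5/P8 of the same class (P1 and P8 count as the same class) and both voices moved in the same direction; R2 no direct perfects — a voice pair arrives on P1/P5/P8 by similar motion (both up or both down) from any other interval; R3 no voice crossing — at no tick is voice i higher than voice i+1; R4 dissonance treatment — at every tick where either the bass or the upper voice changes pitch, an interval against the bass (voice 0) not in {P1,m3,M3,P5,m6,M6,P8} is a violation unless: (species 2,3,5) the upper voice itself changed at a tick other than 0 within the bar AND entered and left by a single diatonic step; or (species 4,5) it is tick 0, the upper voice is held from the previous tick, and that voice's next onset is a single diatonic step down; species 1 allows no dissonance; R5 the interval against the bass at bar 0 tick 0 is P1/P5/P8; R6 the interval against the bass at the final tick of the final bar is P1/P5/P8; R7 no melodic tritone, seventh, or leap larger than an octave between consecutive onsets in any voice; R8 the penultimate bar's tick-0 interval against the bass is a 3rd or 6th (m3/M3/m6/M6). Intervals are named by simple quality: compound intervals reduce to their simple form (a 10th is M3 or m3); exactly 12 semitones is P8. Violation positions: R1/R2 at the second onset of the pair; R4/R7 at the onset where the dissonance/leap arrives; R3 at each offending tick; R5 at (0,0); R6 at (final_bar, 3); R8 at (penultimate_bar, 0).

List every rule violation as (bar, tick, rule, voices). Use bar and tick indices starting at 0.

(1, 0, R7, (1,))
(2, 0, R1, (0, 1))
(3, 2, R4, (0, 1))
(3, 2, R7, (1,))
(4, 0, R4, (0, 1))
(4, 2, R7, (1,))

bar 0: v0=A3 v1=A4 downbeat P8
bar 1: v0=G3 v1=B3 downbeat M3
bar 2: v0=F3 v1=F4 downbeat P8
bar 3: v0=G3 v1=B3 downbeat M3
bar 4: v0=B3 v1=C4 downbeat m2
bar 5: v0=D4 v1=A4 downbeat P5
bar 6: v0=B3 v1=G4 downbeat m6
bar 7: v0=A3 v1=A4 downbeat P8
  -> R7 @ bar 1 tick 0 v(1,): A4->B3 leap 10st
  -> R1 @ bar 2 tick 0 v(0, 1): G3/G4 P8 -> F3/F4 P8 similar
  -> R4 @ bar 3 tick 2 v(0, 1): G3/A4 M2 untreated
  -> R7 @ bar 3 tick 2 v(1,): B3->A4 leap 10st
  -> R4 @ bar 4 tick 0 v(0, 1): B3/C4 m2 untreated
  -> R7 @ bar 4 tick 2 v(1,): C4->B4 leap 11st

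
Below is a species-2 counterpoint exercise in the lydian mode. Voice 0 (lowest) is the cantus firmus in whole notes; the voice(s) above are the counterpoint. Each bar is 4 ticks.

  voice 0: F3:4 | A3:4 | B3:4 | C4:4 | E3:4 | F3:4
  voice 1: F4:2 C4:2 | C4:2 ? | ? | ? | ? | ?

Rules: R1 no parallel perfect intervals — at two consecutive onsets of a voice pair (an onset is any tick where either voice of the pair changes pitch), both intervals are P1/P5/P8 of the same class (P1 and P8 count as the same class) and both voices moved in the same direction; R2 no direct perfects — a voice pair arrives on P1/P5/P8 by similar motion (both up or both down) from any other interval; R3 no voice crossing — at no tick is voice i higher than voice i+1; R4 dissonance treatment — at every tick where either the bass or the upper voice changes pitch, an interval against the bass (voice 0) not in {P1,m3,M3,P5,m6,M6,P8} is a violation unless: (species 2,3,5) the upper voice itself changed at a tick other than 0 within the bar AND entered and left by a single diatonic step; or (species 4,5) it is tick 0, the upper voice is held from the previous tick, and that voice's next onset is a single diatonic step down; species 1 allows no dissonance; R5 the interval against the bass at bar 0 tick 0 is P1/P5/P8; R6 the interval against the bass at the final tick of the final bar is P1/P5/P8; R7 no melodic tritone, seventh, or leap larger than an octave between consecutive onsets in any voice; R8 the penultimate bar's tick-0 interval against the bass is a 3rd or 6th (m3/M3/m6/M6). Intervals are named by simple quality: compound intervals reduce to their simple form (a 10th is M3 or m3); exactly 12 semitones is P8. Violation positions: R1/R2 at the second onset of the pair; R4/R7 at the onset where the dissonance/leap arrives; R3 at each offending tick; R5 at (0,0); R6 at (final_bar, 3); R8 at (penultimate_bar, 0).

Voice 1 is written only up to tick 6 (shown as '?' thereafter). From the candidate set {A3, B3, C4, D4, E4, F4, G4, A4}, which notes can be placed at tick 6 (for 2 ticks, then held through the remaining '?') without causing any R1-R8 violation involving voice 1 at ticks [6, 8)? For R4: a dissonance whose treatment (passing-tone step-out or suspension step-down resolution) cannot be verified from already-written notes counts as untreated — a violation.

A3: legal
B3: violates R4
C4: legal
D4: violates R4
E4: legal
F4: legal
G4: violates R4
A4: legal

{A3, A4, C4, E4, F4}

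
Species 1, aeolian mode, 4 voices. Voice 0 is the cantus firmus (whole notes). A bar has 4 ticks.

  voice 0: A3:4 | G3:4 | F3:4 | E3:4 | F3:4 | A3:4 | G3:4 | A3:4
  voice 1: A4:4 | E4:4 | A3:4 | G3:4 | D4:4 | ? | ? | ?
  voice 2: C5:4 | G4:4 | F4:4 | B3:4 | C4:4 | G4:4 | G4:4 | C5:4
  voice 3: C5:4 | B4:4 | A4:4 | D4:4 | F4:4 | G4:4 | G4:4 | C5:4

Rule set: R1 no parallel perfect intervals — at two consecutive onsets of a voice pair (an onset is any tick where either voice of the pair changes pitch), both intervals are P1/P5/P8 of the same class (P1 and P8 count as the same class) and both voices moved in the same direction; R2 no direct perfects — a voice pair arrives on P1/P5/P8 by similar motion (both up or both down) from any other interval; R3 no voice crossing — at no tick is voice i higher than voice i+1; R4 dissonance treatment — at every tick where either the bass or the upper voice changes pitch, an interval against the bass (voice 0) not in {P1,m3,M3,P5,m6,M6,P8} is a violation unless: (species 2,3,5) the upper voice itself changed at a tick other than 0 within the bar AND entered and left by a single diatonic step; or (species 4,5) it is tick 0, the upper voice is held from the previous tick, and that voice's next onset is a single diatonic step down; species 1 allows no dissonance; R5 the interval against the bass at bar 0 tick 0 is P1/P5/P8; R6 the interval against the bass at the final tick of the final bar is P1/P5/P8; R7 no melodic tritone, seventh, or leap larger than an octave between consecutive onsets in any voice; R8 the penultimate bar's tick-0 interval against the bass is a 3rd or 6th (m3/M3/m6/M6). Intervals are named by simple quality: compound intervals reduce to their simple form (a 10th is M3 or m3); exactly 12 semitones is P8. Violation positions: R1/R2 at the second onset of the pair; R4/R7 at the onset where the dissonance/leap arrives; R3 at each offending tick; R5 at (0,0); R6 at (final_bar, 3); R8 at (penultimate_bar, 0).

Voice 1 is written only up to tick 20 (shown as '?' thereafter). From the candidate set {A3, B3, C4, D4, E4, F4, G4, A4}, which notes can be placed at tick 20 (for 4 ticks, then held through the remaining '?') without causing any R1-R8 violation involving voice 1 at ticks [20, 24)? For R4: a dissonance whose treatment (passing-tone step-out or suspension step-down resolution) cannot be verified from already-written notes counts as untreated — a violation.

{A3, C4, F4}

A3: legal
B3: violates R4
C4: legal
D4: violates R4
E4: violates R2
F4: legal
G4: violates R2,R4
A4: violates R2,R3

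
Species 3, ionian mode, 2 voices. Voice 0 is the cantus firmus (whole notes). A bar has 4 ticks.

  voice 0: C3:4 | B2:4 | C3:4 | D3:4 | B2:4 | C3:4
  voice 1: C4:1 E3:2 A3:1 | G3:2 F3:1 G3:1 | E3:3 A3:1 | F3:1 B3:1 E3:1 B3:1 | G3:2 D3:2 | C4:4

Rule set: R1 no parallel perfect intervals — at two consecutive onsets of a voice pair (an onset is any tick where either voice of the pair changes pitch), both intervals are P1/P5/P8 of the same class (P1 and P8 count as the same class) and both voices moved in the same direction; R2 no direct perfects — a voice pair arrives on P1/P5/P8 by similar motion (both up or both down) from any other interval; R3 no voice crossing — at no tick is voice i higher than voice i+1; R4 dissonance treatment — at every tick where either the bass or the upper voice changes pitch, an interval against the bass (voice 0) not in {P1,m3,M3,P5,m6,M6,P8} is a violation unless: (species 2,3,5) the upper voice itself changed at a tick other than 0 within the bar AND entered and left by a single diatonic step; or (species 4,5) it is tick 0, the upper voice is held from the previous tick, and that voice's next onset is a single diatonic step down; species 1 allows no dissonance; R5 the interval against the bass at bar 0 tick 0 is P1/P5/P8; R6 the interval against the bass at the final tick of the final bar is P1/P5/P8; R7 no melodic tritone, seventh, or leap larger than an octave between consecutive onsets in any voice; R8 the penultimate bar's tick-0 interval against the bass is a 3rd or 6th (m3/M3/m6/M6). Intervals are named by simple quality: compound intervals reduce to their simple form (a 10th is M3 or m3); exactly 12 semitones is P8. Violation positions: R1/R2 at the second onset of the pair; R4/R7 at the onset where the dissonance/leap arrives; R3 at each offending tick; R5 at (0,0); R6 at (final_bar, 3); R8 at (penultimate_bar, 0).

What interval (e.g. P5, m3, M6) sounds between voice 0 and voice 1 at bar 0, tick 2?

M3

voice 0=C3 voice 1=E3 -> M3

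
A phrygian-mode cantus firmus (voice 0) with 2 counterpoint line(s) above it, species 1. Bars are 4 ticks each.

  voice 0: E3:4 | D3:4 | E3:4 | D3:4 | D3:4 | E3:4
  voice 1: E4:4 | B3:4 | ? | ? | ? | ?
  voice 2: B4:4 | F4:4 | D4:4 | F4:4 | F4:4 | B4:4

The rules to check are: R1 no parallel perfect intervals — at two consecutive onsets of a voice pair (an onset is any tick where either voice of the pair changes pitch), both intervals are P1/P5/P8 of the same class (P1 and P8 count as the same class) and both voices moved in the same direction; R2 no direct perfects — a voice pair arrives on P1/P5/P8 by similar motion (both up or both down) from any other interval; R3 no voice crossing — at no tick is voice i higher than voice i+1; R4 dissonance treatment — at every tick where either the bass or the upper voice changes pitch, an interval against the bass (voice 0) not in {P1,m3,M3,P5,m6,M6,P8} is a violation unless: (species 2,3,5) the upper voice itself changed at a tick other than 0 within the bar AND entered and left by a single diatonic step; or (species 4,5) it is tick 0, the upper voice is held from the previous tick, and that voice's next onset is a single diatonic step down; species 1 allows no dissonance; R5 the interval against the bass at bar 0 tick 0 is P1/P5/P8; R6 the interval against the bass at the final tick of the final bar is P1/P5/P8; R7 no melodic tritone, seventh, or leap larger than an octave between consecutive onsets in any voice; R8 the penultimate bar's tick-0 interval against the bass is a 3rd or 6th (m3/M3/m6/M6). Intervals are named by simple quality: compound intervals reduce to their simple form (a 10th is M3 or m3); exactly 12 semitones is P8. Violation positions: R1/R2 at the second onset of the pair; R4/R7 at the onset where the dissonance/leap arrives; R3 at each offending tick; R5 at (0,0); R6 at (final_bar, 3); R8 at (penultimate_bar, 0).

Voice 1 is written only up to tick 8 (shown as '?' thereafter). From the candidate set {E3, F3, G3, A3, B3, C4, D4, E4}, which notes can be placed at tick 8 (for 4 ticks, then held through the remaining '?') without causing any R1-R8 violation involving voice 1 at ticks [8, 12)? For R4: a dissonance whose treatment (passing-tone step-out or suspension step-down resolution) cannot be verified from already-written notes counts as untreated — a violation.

E3: legal
F3: violates R4,R7
G3: violates R2
A3: violates R4
B3: legal
C4: legal
D4: violates R4
E4: violates R2,R3

{B3, C4, E3}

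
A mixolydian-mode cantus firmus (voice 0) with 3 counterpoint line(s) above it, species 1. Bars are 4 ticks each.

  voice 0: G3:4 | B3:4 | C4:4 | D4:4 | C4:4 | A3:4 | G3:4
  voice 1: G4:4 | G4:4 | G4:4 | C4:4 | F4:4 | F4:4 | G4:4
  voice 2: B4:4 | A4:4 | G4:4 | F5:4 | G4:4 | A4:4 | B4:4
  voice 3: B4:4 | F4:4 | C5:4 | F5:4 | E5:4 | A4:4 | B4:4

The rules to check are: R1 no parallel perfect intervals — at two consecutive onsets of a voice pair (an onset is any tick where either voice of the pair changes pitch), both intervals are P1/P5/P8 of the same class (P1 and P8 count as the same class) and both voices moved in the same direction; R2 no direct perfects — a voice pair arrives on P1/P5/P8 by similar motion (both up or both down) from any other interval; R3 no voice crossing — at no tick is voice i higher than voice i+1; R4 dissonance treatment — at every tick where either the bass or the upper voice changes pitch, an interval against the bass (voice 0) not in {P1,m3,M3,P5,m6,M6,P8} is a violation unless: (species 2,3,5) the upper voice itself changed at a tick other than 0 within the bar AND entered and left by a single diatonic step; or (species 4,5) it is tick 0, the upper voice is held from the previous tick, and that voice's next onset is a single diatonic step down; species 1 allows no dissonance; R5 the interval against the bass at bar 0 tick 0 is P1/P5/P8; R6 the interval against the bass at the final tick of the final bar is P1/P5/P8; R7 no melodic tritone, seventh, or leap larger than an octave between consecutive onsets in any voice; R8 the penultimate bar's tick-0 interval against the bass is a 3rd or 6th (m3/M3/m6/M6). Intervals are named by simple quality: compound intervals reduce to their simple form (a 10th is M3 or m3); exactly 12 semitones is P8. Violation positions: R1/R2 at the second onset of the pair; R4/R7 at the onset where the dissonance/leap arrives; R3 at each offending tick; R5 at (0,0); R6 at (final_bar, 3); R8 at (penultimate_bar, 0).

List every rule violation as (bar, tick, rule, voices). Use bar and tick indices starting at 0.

bar 0: v0=G3 v1=G4 v2=B4 v3=B4 downbeat M3
bar 1: v0=B3 v1=G4 v2=A4 v3=F4 downbeat TT
bar 2: v0=C4 v1=G4 v2=G4 v3=C5 downbeat P8
bar 3: v0=D4 v1=C4 v2=F5 v3=F5 downbeat m3
bar 4: v0=C4 v1=F4 v2=G4 v3=E5 downbeat M3
bar 5: v0=A3 v1=F4 v2=A4 v3=A4 downbeat P8
bar 6: v0=G3 v1=G4 v2=B4 v3=B4 downbeat M3
  -> R5 @ bar 0 tick 0 v(0, 2): opens on M3
  -> R5 @ bar 0 tick 0 v(0, 3): opens on M3
  -> R3 @ bar 1 tick 0 v(2, 3): A4 above F4
  -> R4 @ bar 1 tick 0 v(0, 2): B3/A4 m7 untreated
  -> R4 @ bar 1 tick 0 v(0, 3): B3/F4 TT untreated
  -> R7 @ bar 1 tick 0 v(3,): B4->F4 leap 6st
  -> R3 @ bar 1 tick 1 v(2, 3): A4 above F4
  -> R3 @ bar 1 tick 2 v(2, 3): A4 above F4
  -> R3 @ bar 1 tick 3 v(2, 3): A4 above F4
  -> R2 @ bar 2 tick 0 v(0, 3): B3/F4 TT -> C4/C5 P8 similar
  -> R2 @ bar 3 tick 0 v(2, 3): G4/C5 P4 -> F5/F5 P1 similar
  -> R3 @ bar 3 tick 0 v(0, 1): D4 above C4
  -> R4 @ bar 3 tick 0 v(0, 1): D4/C4 M2 untreated
  -> R7 @ bar 3 tick 0 v(2,): G4->F5 leap 10st
  -> R3 @ bar 3 tick 1 v(0, 1): D4 above C4
  -> R3 @ bar 3 tick 2 v(0, 1): D4 above C4
  -> R3 @ bar 3 tick 3 v(0, 1): D4 above C4
  -> R2 @ bar 4 tick 0 v(0, 2): D4/F5 m3 -> C4/G4 P5 similar
  -> R4 @ bar 4 tick 0 v(0, 1): C4/F4 P4 untreated
  -> R7 @ bar 4 tick 0 v(2,): F5->G4 leap 10st
  -> R2 @ bar 5 tick 0 v(0, 3): C4/E5 M3 -> A3/A4 P8 similar
  -> R8 @ bar 5 tick 0 v(0, 2): penult P8 not 3rd/6th
  -> R8 @ bar 5 tick 0 v(0, 3): penult P8 not 3rd/6th
  -> R1 @ bar 6 tick 0 v(2, 3): A4/A4 P1 -> B4/B4 P1 similar
  -> R6 @ bar 6 tick 3 v(0, 2): closes on M3
  -> R6 @ bar 6 tick 3 v(0, 3): closes on M3

(0, 0, R5, (0, 2))
(0, 0, R5, (0, 3))
(1, 0, R3, (2, 3))
(1, 0, R4, (0, 2))
(1, 0, R4, (0, 3))
(1, 0, R7, (3,))
(1, 1, R3, (2, 3))
(1, 2, R3, (2, 3))
(1, 3, R3, (2, 3))
(2, 0, R2, (0, 3))
(3, 0, R2, (2, 3))
(3, 0, R3, (0, 1))
(3, 0, R4, (0, 1))
(3, 0, R7, (2,))
(3, 1, R3, (0, 1))
(3, 2, R3, (0, 1))
(3, 3, R3, (0, 1))
(4, 0, R2, (0, 2))
(4, 0, R4, (0, 1))
(4, 0, R7, (2,))
(5, 0, R2, (0, 3))
(5, 0, R8, (0, 2))
(5, 0, R8, (0, 3))
(6, 0, R1, (2, 3))
(6, 3, R6, (0, 2))
(6, 3, R6, (0, 3))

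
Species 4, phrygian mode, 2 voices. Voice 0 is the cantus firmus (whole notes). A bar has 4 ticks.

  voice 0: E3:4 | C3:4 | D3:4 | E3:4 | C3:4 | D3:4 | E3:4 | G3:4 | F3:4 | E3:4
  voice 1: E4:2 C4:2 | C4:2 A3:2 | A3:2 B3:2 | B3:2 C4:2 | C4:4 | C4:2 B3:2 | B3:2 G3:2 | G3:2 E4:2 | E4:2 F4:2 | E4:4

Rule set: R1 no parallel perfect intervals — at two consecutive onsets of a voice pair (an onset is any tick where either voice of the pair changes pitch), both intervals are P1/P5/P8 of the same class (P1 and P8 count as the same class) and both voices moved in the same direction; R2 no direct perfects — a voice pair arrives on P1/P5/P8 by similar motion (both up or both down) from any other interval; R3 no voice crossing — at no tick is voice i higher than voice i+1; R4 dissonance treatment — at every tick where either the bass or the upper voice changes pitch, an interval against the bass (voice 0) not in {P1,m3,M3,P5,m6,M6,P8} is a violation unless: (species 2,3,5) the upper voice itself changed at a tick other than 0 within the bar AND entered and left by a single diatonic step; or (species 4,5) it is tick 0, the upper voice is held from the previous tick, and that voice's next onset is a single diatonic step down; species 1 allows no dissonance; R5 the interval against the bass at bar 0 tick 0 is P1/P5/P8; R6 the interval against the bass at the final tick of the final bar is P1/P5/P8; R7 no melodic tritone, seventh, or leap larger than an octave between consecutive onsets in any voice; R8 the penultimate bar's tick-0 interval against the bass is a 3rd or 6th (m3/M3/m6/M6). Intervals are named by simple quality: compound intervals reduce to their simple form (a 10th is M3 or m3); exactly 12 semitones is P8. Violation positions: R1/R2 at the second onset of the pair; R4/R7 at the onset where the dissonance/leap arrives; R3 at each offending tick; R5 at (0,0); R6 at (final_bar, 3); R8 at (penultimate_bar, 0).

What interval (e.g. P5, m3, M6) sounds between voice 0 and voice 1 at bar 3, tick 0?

P5

voice 0=E3 voice 1=B3 -> P5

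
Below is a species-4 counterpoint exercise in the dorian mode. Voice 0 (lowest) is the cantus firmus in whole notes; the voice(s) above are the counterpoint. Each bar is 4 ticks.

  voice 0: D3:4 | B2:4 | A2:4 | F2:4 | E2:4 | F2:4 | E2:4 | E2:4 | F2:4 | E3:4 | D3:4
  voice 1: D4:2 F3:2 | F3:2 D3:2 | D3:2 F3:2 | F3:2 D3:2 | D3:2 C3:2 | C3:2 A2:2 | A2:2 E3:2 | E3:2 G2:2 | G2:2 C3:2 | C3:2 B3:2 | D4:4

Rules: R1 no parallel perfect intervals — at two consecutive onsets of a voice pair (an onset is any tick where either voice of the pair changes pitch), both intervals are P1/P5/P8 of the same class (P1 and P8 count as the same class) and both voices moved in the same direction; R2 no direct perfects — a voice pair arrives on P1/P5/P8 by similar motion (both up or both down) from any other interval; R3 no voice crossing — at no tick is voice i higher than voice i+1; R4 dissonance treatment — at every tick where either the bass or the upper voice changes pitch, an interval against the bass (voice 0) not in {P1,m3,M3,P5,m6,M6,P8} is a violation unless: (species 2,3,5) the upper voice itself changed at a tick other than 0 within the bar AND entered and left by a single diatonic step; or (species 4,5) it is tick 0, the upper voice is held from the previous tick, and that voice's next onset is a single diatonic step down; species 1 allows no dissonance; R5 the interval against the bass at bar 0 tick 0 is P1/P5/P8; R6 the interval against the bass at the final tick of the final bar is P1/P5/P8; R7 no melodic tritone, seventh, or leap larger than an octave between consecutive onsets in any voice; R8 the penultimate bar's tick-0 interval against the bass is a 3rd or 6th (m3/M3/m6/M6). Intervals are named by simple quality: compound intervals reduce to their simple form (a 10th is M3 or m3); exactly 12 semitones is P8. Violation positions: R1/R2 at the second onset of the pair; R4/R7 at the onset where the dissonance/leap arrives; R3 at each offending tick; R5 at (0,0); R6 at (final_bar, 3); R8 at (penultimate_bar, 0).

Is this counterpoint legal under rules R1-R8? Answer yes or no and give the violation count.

No (8 violations)

bar 0: v0=D3 v1=D4 (P8)
bar 1: v0=B2 v1=F3 (TT)
bar 2: v0=A2 v1=D3 (P4)
bar 3: v0=F2 v1=F3 (P8)
bar 4: v0=E2 v1=D3 (m7)
bar 5: v0=F2 v1=C3 (P5)
bar 6: v0=E2 v1=A2 (P4)
bar 7: v0=E2 v1=E3 (P8)
bar 8: v0=F2 v1=G2 (M2)
bar 9: v0=E3 v1=C3 (M3)
bar 10: v0=D3 v1=D4 (P8)
  R4 @ bar1.0: B2/F3 TT untreated
  R4 @ bar2.0: A2/D3 P4 untreated
  R4 @ bar6.0: E2/A2 P4 untreated
  R4 @ bar8.0: F2/G2 M2 untreated
  R3 @ bar9.0: E3 above C3
  R7 @ bar9.0: F2->E3 leap 11st
  R3 @ bar9.1: E3 above C3
  R7 @ bar9.2: C3->B3 leap 11st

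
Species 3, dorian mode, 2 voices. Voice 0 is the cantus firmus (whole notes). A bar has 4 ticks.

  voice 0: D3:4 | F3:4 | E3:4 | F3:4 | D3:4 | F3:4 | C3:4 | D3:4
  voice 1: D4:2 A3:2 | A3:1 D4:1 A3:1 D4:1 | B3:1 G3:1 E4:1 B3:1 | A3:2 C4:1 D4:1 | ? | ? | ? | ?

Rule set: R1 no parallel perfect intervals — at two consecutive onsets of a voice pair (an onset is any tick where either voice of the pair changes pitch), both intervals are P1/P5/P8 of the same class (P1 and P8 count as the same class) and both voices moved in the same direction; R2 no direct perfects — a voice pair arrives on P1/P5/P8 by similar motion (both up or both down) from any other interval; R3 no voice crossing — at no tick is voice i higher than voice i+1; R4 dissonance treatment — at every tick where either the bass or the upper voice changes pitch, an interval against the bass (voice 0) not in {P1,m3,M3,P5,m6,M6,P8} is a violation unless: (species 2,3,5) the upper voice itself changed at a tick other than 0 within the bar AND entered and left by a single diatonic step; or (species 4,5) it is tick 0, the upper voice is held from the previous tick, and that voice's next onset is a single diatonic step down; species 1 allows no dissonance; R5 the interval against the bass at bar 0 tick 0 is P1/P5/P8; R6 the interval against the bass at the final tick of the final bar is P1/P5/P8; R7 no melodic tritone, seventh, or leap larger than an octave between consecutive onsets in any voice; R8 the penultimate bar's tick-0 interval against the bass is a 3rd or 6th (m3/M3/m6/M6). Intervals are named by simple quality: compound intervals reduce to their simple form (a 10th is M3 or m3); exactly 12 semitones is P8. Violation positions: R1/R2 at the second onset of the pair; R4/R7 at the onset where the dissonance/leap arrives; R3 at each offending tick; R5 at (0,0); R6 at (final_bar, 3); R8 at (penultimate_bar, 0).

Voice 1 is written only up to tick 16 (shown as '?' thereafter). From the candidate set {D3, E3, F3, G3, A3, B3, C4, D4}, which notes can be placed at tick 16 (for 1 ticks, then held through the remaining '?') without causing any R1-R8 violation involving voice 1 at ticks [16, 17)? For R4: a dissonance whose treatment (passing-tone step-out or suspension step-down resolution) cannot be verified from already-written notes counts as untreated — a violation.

{B3, D4, F3}

D3: violates R2
E3: violates R4,R7
F3: legal
G3: violates R4
A3: violates R2
B3: legal
C4: violates R4
D4: legal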